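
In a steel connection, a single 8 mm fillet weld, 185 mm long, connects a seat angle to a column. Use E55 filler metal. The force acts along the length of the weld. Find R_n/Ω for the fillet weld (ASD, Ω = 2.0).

R_n/Ω ≈ 173 kN

E55XX → F_EXX = 550 MPa.
Effective throat t_e = 0.707 × 8 = 5.656 mm.
Total length L = 185 mm; A_we = 5.656 × 185 = 1046 mm².
F_nw = 0.6 F_EXX = 0.6 × 550 = 330 MPa.
R_n = 330 × 1046 × 10⁻³ = 345.3 kN; R_n/Ω = 345.3/2.0 = 172.6 kN.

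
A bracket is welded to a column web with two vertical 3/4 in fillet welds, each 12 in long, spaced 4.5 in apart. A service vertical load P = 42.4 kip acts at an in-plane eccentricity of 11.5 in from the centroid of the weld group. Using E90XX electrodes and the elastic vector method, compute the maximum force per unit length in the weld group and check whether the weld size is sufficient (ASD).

f_max ≈ 8.41 kip/in; adequate

E90XX → F_EXX = 90 ksi.
Total weld length L_w = 24 in. Treat welds as unit-width lines.
Polar moment about centroid: J = 2[d³/12 + d(b/2)²] = 2[12³/12 + 12×2.25²] = 409.5 in³.
Direct shear f_v = P/L_w = 42.4 / 24 = 1.767 kip/in (vertical).
Torsion M = P·e = 42.4 × 11.5 = 487.6 kip·in.
Critical point at (x, y) = (2.25, 6) from centroid. f_tx = M·y/J = 7.144 kip/in; f_ty = M·x/J = 2.679 kip/in.
Resultant f_max = √[f_tx² + (f_v + f_ty)²] = √[7.144² + (1.767 + 2.679)²] = 8.415 kip/in.
Capacity per unit length: r_n/Ω = (1/2.0) × 0.6 × 90 × (0.707 × 0.75) = 14.32 kip/in.
8.415 ≤ 14.32 → adequate.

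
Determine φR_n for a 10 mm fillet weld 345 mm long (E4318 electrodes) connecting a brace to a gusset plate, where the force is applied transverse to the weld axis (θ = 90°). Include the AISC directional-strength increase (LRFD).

E43XX → F_EXX = 430 MPa.
t_e = 0.707 × 10 = 7.07 mm; A_we = 7.07 × 345 = 2439 mm².
Directional factor: 1.0 + 0.5 sin^1.5(90°) = 1.5.
F_nw = 0.6 × 430 × 1.5 = 387 MPa.
φR_n = 0.75 × 387 × 2439 × 10⁻³ = 708 kN.

φR_n ≈ 708 kN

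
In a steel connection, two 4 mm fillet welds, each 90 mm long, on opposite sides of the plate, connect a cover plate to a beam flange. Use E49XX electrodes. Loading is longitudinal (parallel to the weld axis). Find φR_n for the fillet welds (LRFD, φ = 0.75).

φR_n ≈ 112 kN

E49XX → F_EXX = 490 MPa.
Effective throat t_e = 0.707 × 4 = 2.828 mm.
Total length L = 180 mm; A_we = 2.828 × 180 = 509 mm².
F_nw = 0.6 F_EXX = 0.6 × 490 = 294 MPa.
φR_n = 0.75 × 294 × 509 × 10⁻³ = 112.2 kN.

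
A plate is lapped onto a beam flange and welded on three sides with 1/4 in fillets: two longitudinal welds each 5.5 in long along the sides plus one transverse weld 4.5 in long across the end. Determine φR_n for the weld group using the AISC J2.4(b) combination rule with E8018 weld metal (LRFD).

E80XX → F_EXX = 80 ksi.
t_e = 0.707 × 0.25 = 0.1767 in.
R_nwl = 0.6 × 80 × 0.1767 × 11 = 93.32 kip (longitudinal, 2 welds).
R_nwt = 0.6 × 80 × 0.1767 × 4.5 = 38.18 kip (transverse, base value).
(i) R_nwl + R_nwt = 131.5 kip; (ii) 0.85 R_nwl + 1.5 R_nwt = 136.6 kip.
R_n = max = 136.6 kip [governs: (ii)]; φR_n = 102.4 kip.

φR_n ≈ 102 kip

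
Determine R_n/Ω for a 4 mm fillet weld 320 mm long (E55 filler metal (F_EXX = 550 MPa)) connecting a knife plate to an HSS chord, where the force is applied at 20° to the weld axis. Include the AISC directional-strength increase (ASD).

R_n/Ω ≈ 164 kN

t_e = 0.707 × 4 = 2.828 mm; A_we = 2.828 × 320 = 905 mm².
Directional factor: 1.0 + 0.5 sin^1.5(20°) = 1.1.
F_nw = 0.6 × 550 × 1.1 = 363 MPa.
R_n/Ω = (363 × 905) / 2.0 × 10⁻³ = 164.3 kN.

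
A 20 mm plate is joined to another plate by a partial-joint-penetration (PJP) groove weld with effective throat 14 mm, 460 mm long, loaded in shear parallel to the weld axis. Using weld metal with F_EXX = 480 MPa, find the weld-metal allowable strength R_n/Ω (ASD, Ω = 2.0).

Effective throat (given) t_e = 14 mm.
A_we = 14 × 460 = 6440 mm².
F_nw = 0.6 F_EXX = 288 MPa.
R_n/Ω = (288 × 6440) / 2.0 × 10⁻³ = 927.4 kN.

R_n/Ω ≈ 927 kN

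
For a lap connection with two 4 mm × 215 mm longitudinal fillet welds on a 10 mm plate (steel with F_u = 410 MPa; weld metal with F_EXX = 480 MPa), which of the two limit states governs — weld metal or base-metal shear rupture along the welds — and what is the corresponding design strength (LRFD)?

t_e = 0.707 × 4 = 2.828 mm; L = 430 mm.
Weld metal: φR_n = 0.75 × 0.6 × 480 × 2.828 × 430 × 10⁻³ = 262.7 kN.
Base metal (shear rupture): φR_n = 0.75 × 0.6 × 410 × 10 × 430 × 10⁻³ = 793.3 kN.
Governing: weld metal.

φR_n ≈ 263 kN (weld metal governs)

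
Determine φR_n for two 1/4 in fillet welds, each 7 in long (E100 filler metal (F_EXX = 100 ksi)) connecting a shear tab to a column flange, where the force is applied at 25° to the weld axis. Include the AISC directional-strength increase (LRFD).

t_e = 0.707 × 0.25 = 0.1767 in; A_we = 0.1767 × 14 = 2.474 in².
Directional factor: 1.0 + 0.5 sin^1.5(25°) = 1.137.
F_nw = 0.6 × 100 × 1.137 = 68.24 ksi.
φR_n = 0.75 × 68.24 × 2.474 = 126.6 kip.

φR_n ≈ 127 kip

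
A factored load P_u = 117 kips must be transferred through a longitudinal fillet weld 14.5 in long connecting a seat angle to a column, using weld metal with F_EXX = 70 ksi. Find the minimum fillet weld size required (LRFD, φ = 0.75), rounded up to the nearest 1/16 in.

Total weld length L = 14.5 in.
Required throat t_e = P_u / (φ × 0.6 F_EXX × L) = 117 / (0.75 × 0.6 × 70 × 14.5) = 0.2562 in.
Required leg w = t_e / 0.707 = 0.3623 in → use 3/8 in.

w = 3/8 in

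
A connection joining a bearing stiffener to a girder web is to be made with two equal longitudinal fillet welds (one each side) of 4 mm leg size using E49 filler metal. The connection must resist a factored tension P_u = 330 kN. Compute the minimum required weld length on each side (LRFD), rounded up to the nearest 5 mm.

E49XX → F_EXX = 490 MPa.
Throat t_e = 0.707 × 4 = 2.828 mm.
φr_n = 0.75 × 0.6 × 490 × 2.828 × 10⁻³ = 0.6236 kN/mm.
L_req = P_u / φr_n = 330 / 0.6236 = 529.2 mm total.
Per side: 529.2 / 2 = 264.6 mm.
Round up → use L = 265 mm on each side.

L = 265 mm on each side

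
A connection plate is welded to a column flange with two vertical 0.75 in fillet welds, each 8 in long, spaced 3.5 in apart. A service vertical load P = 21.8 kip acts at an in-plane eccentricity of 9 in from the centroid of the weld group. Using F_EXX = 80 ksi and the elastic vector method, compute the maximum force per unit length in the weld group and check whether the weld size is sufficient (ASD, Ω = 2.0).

Total weld length L_w = 16 in. Treat welds as unit-width lines.
Polar moment about centroid: J = 2[d³/12 + d(b/2)²] = 2[8³/12 + 8×1.75²] = 134.3 in³.
Direct shear f_v = P/L_w = 21.8 / 16 = 1.363 kip/in (vertical).
Torsion M = P·e = 21.8 × 9 = 196.2 kip·in.
Critical point at (x, y) = (1.75, 4) from centroid. f_tx = M·y/J = 5.842 kip/in; f_ty = M·x/J = 2.556 kip/in.
Resultant f_max = √[f_tx² + (f_v + f_ty)²] = √[5.842² + (1.363 + 2.556)²] = 7.035 kip/in.
Capacity per unit length: r_n/Ω = (1/2.0) × 0.6 × 80 × (0.707 × 0.75) = 12.73 kip/in.
7.035 ≤ 12.73 → adequate.

f_max ≈ 7.03 kip/in; adequate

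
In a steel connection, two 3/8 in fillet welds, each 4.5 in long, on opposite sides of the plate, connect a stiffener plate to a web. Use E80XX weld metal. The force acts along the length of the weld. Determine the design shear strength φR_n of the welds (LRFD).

E80XX → F_EXX = 80 ksi.
Effective throat t_e = 0.707 × 0.375 = 0.2651 in.
Total length L = 9 in; A_we = 0.2651 × 9 = 2.386 in².
F_nw = 0.6 F_EXX = 0.6 × 80 = 48 ksi.
φR_n = 0.75 × 48 × 2.386 = 85.9 kip.

φR_n ≈ 85.9 kip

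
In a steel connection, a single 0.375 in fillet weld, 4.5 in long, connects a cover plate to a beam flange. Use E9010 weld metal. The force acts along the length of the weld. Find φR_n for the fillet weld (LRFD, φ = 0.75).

φR_n ≈ 48.3 kips

E90XX → F_EXX = 90 ksi.
Effective throat t_e = 0.707 × 0.375 = 0.2651 in.
Total length L = 4.5 in; A_we = 0.2651 × 4.5 = 1.193 in².
F_nw = 0.6 F_EXX = 0.6 × 90 = 54 ksi.
φR_n = 0.75 × 54 × 1.193 = 48.32 kips.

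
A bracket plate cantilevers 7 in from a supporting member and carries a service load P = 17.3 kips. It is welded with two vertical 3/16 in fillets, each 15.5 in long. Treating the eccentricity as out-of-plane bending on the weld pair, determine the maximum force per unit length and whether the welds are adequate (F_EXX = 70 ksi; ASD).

f_max ≈ 1.61 kip/in; adequate

L_w = 2 × 15.5 = 31 in; section modulus (unit throat) S = 2 × L²/6 = 80.08 in².
Direct shear f_v = P/L_w = 17.3/31 = 0.5581 kip/in.
Moment M = P × e = 17.3 × 7 = 121.1 kip·in; bending f_b = M/S = 1.512 kip/in.
f_max = √(f_v² + f_b²) = √(0.5581² + 1.512²) = 1.612 kip/in.
r_n/Ω = (1/2.0) × 0.6 × 70 × (0.707 × 0.1875) = 2.784 kip/in → adequate.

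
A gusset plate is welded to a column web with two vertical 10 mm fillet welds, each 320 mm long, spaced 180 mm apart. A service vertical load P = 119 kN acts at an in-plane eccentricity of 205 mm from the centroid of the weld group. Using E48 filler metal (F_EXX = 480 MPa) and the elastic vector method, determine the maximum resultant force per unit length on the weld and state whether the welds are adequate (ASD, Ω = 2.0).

f_max ≈ 537 N/mm; adequate

Total weld length L_w = 640 mm. Treat welds as unit-width lines.
Polar moment about centroid: J = 2[d³/12 + d(b/2)²] = 2[320³/12 + 320×90²] = 10650000 mm³.
Direct shear f_v = P/L_w = 119×10³ / 640 = 185.9 N/mm (vertical).
Torsion M = P·e = 119×10³ × 205 = 24395000 N·mm.
Critical point at (x, y) = (90, 160) from centroid. f_tx = M·y/J = 366.7 N/mm; f_ty = M·x/J = 206.2 N/mm.
Resultant f_max = √[f_tx² + (f_v + f_ty)²] = √[366.7² + (185.9 + 206.2)²] = 536.9 N/mm.
Capacity per unit length: r_n/Ω = (1/2.0) × 0.6 × 480 × (0.707 × 10) = 1018 N/mm.
536.9 ≤ 1018 → adequate.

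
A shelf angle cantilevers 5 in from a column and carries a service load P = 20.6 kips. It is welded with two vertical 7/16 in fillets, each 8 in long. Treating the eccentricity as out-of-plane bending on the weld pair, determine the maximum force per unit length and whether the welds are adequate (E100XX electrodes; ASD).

f_max ≈ 5 kip/in; adequate

E100XX → F_EXX = 100 ksi.
L_w = 2 × 8 = 16 in; section modulus (unit throat) S = 2 × L²/6 = 21.33 in².
Direct shear f_v = P/L_w = 20.6/16 = 1.288 kip/in.
Moment M = P × e = 20.6 × 5 = 103 kip·in; bending f_b = M/S = 4.828 kip/in.
f_max = √(f_v² + f_b²) = √(1.288² + 4.828²) = 4.997 kip/in.
r_n/Ω = (1/2.0) × 0.6 × 100 × (0.707 × 0.4375) = 9.279 kip/in → adequate.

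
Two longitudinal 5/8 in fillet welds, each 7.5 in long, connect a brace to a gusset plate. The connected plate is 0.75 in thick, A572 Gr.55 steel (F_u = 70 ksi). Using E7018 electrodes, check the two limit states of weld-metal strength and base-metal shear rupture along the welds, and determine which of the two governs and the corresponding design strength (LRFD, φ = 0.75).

E70XX → F_EXX = 70 ksi.
t_e = 0.707 × 0.625 = 0.4419 in; L = 15 in.
Weld metal: φR_n = 0.75 × 0.6 × 70 × 0.4419 × 15 = 208.8 kip.
Base metal (shear rupture): φR_n = 0.75 × 0.6 × 70 × 0.75 × 15 = 354.4 kip.
Governing: weld metal.

φR_n ≈ 209 kip (weld metal governs)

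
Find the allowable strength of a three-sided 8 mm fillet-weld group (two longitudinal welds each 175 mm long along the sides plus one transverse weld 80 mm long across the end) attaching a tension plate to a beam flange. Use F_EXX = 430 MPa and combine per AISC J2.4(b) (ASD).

R_n/Ω ≈ 314 kN

t_e = 0.707 × 8 = 5.656 mm.
R_nwl = 0.6 × 430 × 5.656 × 350 × 10⁻³ = 510.7 kN (longitudinal, 2 welds).
R_nwt = 0.6 × 430 × 5.656 × 80 × 10⁻³ = 116.7 kN (transverse, base value).
(i) R_nwl + R_nwt = 627.5 kN; (ii) 0.85 R_nwl + 1.5 R_nwt = 609.2 kN.
R_n = max = 627.5 kN [governs: (i)]; R_n/Ω = 313.7 kN.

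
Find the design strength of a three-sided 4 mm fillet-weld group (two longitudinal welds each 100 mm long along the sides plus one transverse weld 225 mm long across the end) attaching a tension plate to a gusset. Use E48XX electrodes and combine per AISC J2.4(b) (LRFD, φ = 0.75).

E48XX → F_EXX = 480 MPa.
t_e = 0.707 × 4 = 2.828 mm.
R_nwl = 0.6 × 480 × 2.828 × 200 × 10⁻³ = 162.9 kN (longitudinal, 2 welds).
R_nwt = 0.6 × 480 × 2.828 × 225 × 10⁻³ = 183.3 kN (transverse, base value).
(i) R_nwl + R_nwt = 346.1 kN; (ii) 0.85 R_nwl + 1.5 R_nwt = 413.3 kN.
R_n = max = 413.3 kN [governs: (ii)]; φR_n = 310 kN.

φR_n ≈ 310 kN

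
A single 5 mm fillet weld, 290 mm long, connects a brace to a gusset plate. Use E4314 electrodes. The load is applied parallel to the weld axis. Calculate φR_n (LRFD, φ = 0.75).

E43XX → F_EXX = 430 MPa.
Effective throat t_e = 0.707 × 5 = 3.535 mm.
Total length L = 290 mm; A_we = 3.535 × 290 = 1025 mm².
F_nw = 0.6 F_EXX = 0.6 × 430 = 258 MPa.
φR_n = 0.75 × 258 × 1025 × 10⁻³ = 198.4 kN.

φR_n ≈ 198 kN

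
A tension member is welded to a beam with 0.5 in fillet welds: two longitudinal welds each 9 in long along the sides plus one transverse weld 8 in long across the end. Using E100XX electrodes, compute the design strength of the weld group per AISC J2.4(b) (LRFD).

E100XX → F_EXX = 100 ksi.
t_e = 0.707 × 0.5 = 0.3535 in.
R_nwl = 0.6 × 100 × 0.3535 × 18 = 381.8 kip (longitudinal, 2 welds).
R_nwt = 0.6 × 100 × 0.3535 × 8 = 169.7 kip (transverse, base value).
(i) R_nwl + R_nwt = 551.5 kip; (ii) 0.85 R_nwl + 1.5 R_nwt = 579 kip.
R_n = max = 579 kip [governs: (ii)]; φR_n = 434.3 kip.

φR_n ≈ 434 kip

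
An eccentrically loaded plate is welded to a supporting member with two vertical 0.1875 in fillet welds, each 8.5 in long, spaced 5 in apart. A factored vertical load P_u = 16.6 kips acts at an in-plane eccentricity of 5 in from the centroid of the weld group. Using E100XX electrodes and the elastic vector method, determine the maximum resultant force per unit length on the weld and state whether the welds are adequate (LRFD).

E100XX → F_EXX = 100 ksi.
Total weld length L_w = 17 in. Treat welds as unit-width lines.
Polar moment about centroid: J = 2[d³/12 + d(b/2)²] = 2[8.5³/12 + 8.5×2.5²] = 208.6 in³.
Direct shear f_v = P/L_w = 16.6 / 17 = 0.9765 kip/in (vertical).
Torsion M = P·e = 16.6 × 5 = 83 kip·in.
Critical point at (x, y) = (2.5, 4.25) from centroid. f_tx = M·y/J = 1.691 kip/in; f_ty = M·x/J = 0.9947 kip/in.
Resultant f_max = √[f_tx² + (f_v + f_ty)²] = √[1.691² + (0.9765 + 0.9947)²] = 2.597 kip/in.
Capacity per unit length: φr_n = 0.75 × 0.6 × 100 × (0.707 × 0.1875) = 5.965 kip/in.
2.597 ≤ 5.965 → adequate.

f_max ≈ 2.6 kip/in; adequate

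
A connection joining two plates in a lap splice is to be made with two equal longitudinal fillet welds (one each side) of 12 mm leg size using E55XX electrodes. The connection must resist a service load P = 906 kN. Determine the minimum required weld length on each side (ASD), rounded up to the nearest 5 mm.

L = 325 mm on each side

E55XX → F_EXX = 550 MPa.
Throat t_e = 0.707 × 12 = 8.484 mm.
r_n/Ω = (0.6 × 550 × 8.484) / 2.0 = 1400 N/mm = 1.4 kN/mm.
L_req = P / (r_n/Ω) = 906 / 1.4 = 647.2 mm total.
Per side: 647.2 / 2 = 323.6 mm.
Round up → use L = 325 mm on each side.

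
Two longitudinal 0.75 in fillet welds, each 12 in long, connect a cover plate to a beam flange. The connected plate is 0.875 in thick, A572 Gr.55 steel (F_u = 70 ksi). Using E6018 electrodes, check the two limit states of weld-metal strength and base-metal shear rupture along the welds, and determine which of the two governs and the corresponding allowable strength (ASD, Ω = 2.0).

R_n/Ω ≈ 229 kip (weld metal governs)

E60XX → F_EXX = 60 ksi.
t_e = 0.707 × 0.75 = 0.5302 in; L = 24 in.
Weld metal: R_n/Ω = (1/2.0) × 0.6 × 60 × 0.5302 × 24 = 229.1 kip.
Base metal (shear rupture): R_n/Ω = (1/2.0) × 0.6 × 70 × 0.875 × 24 = 441 kip.
Governing: weld metal.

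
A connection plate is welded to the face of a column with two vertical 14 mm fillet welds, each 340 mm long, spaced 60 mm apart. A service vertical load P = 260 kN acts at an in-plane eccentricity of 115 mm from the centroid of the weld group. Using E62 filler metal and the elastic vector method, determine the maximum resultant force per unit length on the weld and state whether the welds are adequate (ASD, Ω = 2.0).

E62XX → F_EXX = 620 MPa.
Total weld length L_w = 680 mm. Treat welds as unit-width lines.
Polar moment about centroid: J = 2[d³/12 + d(b/2)²] = 2[340³/12 + 340×30²] = 7163000 mm³.
Direct shear f_v = P/L_w = 260×10³ / 680 = 382.4 N/mm (vertical).
Torsion M = P·e = 260×10³ × 115 = 29900000 N·mm.
Critical point at (x, y) = (30, 170) from centroid. f_tx = M·y/J = 709.7 N/mm; f_ty = M·x/J = 125.2 N/mm.
Resultant f_max = √[f_tx² + (f_v + f_ty)²] = √[709.7² + (382.4 + 125.2)²] = 872.5 N/mm.
Capacity per unit length: r_n/Ω = (1/2.0) × 0.6 × 620 × (0.707 × 14) = 1841 N/mm.
872.5 ≤ 1841 → adequate.

f_max ≈ 872 N/mm; adequate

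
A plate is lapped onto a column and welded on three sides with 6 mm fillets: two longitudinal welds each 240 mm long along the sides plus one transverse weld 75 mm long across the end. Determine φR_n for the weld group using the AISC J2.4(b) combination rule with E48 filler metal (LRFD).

E48XX → F_EXX = 480 MPa.
t_e = 0.707 × 6 = 4.242 mm.
R_nwl = 0.6 × 480 × 4.242 × 480 × 10⁻³ = 586.4 kN (longitudinal, 2 welds).
R_nwt = 0.6 × 480 × 4.242 × 75 × 10⁻³ = 91.63 kN (transverse, base value).
(i) R_nwl + R_nwt = 678 kN; (ii) 0.85 R_nwl + 1.5 R_nwt = 635.9 kN.
R_n = max = 678 kN [governs: (i)]; φR_n = 508.5 kN.

φR_n ≈ 509 kN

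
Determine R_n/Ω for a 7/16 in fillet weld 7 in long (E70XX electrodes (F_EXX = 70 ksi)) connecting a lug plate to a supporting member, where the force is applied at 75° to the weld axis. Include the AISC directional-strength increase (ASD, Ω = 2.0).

R_n/Ω ≈ 67.1 kip

t_e = 0.707 × 0.4375 = 0.3093 in; A_we = 0.3093 × 7 = 2.165 in².
Directional factor: 1.0 + 0.5 sin^1.5(75°) = 1.475.
F_nw = 0.6 × 70 × 1.475 = 61.94 ksi.
R_n/Ω = (61.94 × 2.165) / 2.0 = 67.05 kip.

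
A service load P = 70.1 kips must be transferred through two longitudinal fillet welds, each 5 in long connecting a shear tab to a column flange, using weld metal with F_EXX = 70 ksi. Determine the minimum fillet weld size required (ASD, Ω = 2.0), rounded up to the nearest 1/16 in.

Total weld length L = 10 in.
Required throat t_e = P × Ω / (0.6 F_EXX × L) = 70.1 × 2.0 / (0.6 × 70 × 10) = 0.3338 in.
Required leg w = t_e / 0.707 = 0.4721 in → use 1/2 in.

w = 1/2 in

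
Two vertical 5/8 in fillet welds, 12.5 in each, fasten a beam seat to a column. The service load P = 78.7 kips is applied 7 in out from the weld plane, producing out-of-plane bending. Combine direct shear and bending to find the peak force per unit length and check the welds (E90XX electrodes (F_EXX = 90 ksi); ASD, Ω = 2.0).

f_max ≈ 11 kip/in; adequate

L_w = 2 × 12.5 = 25 in; section modulus (unit throat) S = 2 × L²/6 = 52.08 in².
Direct shear f_v = P/L_w = 78.7/25 = 3.148 kip/in.
Moment M = P × e = 78.7 × 7 = 550.9 kip·in; bending f_b = M/S = 10.58 kip/in.
f_max = √(f_v² + f_b²) = √(3.148² + 10.58²) = 11.04 kip/in.
r_n/Ω = (1/2.0) × 0.6 × 90 × (0.707 × 0.625) = 11.93 kip/in → adequate.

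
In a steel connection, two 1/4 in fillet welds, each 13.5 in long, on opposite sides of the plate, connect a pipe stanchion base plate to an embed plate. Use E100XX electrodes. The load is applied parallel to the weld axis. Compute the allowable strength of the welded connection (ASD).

R_n/Ω ≈ 143 kips

E100XX → F_EXX = 100 ksi.
Effective throat t_e = 0.707 × 0.25 = 0.1767 in.
Total length L = 27 in; A_we = 0.1767 × 27 = 4.772 in².
F_nw = 0.6 F_EXX = 0.6 × 100 = 60 ksi.
R_n = 60 × 4.772 = 286.3 kips; R_n/Ω = 286.3/2.0 = 143.2 kips.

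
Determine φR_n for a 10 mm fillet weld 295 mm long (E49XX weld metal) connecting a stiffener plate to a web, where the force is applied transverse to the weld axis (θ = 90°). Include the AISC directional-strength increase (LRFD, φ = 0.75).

E49XX → F_EXX = 490 MPa.
t_e = 0.707 × 10 = 7.07 mm; A_we = 7.07 × 295 = 2086 mm².
Directional factor: 1.0 + 0.5 sin^1.5(90°) = 1.5.
F_nw = 0.6 × 490 × 1.5 = 441 MPa.
φR_n = 0.75 × 441 × 2086 × 10⁻³ = 689.8 kN.

φR_n ≈ 690 kN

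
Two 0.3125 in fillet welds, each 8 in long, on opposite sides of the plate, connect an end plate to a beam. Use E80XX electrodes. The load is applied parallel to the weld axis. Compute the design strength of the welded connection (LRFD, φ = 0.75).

φR_n ≈ 127 kip

E80XX → F_EXX = 80 ksi.
Effective throat t_e = 0.707 × 0.3125 = 0.2209 in.
Total length L = 16 in; A_we = 0.2209 × 16 = 3.535 in².
F_nw = 0.6 F_EXX = 0.6 × 80 = 48 ksi.
φR_n = 0.75 × 48 × 3.535 = 127.3 kip.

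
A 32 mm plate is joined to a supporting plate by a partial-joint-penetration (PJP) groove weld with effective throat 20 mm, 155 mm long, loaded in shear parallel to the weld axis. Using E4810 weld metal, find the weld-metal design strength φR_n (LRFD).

φR_n ≈ 670 kN

E48XX → F_EXX = 480 MPa.
Effective throat (given) t_e = 20 mm.
A_we = 20 × 155 = 3100 mm².
F_nw = 0.6 F_EXX = 288 MPa.
φR_n = 0.75 × 288 × 3100 × 10⁻³ = 669.6 kN.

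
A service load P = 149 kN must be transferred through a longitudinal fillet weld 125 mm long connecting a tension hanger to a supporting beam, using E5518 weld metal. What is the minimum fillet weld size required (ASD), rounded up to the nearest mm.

E55XX → F_EXX = 550 MPa.
Total weld length L = 125 mm.
Required throat t_e = P × Ω / (0.6 F_EXX × L) = 149 × 2.0 / (0.6 × 550 × 125 × 10⁻³) = 7.224 mm.
Required leg w = t_e / 0.707 = 10.22 mm → use 11 mm.

w = 11 mm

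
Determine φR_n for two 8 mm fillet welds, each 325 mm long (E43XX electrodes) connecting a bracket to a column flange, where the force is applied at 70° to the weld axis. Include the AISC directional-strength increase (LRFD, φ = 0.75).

φR_n ≈ 1040 kN

E43XX → F_EXX = 430 MPa.
t_e = 0.707 × 8 = 5.656 mm; A_we = 5.656 × 650 = 3676 mm².
Directional factor: 1.0 + 0.5 sin^1.5(70°) = 1.455.
F_nw = 0.6 × 430 × 1.455 = 375.5 MPa.
φR_n = 0.75 × 375.5 × 3676 × 10⁻³ = 1035 kN.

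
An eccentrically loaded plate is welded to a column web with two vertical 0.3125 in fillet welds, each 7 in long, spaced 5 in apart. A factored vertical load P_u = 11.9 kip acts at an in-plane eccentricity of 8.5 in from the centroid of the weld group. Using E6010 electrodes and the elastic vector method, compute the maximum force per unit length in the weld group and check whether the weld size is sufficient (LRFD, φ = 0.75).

E60XX → F_EXX = 60 ksi.
Total weld length L_w = 14 in. Treat welds as unit-width lines.
Polar moment about centroid: J = 2[d³/12 + d(b/2)²] = 2[7³/12 + 7×2.5²] = 144.7 in³.
Direct shear f_v = P/L_w = 11.9 / 14 = 0.85 kip/in (vertical).
Torsion M = P·e = 11.9 × 8.5 = 101.15 kip·in.
Critical point at (x, y) = (2.5, 3.5) from centroid. f_tx = M·y/J = 2.447 kip/in; f_ty = M·x/J = 1.748 kip/in.
Resultant f_max = √[f_tx² + (f_v + f_ty)²] = √[2.447² + (0.85 + 1.748)²] = 3.569 kip/in.
Capacity per unit length: φr_n = 0.75 × 0.6 × 60 × (0.707 × 0.3125) = 5.965 kip/in.
3.569 ≤ 5.965 → adequate.

f_max ≈ 3.57 kip/in; adequate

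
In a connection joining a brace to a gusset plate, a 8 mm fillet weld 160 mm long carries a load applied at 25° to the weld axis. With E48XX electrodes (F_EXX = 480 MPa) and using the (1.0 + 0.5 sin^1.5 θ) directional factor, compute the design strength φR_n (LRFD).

φR_n ≈ 222 kN

t_e = 0.707 × 8 = 5.656 mm; A_we = 5.656 × 160 = 905 mm².
Directional factor: 1.0 + 0.5 sin^1.5(25°) = 1.137.
F_nw = 0.6 × 480 × 1.137 = 327.6 MPa.
φR_n = 0.75 × 327.6 × 905 × 10⁻³ = 222.3 kN.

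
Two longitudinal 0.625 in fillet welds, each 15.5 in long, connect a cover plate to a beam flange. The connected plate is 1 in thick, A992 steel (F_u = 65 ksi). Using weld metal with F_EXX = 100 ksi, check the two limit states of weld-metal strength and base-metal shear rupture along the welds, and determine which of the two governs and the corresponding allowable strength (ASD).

t_e = 0.707 × 0.625 = 0.4419 in; L = 31 in.
Weld metal: R_n/Ω = (1/2.0) × 0.6 × 100 × 0.4419 × 31 = 410.9 kip.
Base metal (shear rupture): R_n/Ω = (1/2.0) × 0.6 × 65 × 1 × 31 = 604.5 kip.
Governing: weld metal.

R_n/Ω ≈ 411 kip (weld metal governs)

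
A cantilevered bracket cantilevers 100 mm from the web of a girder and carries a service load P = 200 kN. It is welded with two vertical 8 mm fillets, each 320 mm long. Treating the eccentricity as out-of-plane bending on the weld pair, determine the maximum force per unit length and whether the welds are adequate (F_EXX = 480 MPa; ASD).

L_w = 2 × 320 = 640 mm; section modulus (unit throat) S = 2 × L²/6 = 34130 mm².
Direct shear f_v = P/L_w = 200×10³/640 = 312.5 N/mm.
Moment M = P × e = 200×10³ × 100 = 20000000 N·mm; bending f_b = M/S = 585.9 N/mm.
f_max = √(f_v² + f_b²) = √(312.5² + 585.9²) = 664.1 N/mm.
r_n/Ω = (1/2.0) × 0.6 × 480 × (0.707 × 8) = 814.5 N/mm → adequate.

f_max ≈ 664 N/mm; adequate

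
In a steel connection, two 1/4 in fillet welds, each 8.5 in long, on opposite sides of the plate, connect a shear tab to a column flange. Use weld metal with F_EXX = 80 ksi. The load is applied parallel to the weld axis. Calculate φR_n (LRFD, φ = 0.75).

Effective throat t_e = 0.707 × 0.25 = 0.1767 in.
Total length L = 17 in; A_we = 0.1767 × 17 = 3.005 in².
F_nw = 0.6 F_EXX = 0.6 × 80 = 48 ksi.
φR_n = 0.75 × 48 × 3.005 = 108.2 kips.

φR_n ≈ 108 kips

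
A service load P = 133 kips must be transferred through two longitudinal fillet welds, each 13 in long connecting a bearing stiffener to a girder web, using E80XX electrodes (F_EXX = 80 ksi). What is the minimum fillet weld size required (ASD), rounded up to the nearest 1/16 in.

w = 5/16 in

Total weld length L = 26 in.
Required throat t_e = P × Ω / (0.6 F_EXX × L) = 133 × 2.0 / (0.6 × 80 × 26) = 0.2131 in.
Required leg w = t_e / 0.707 = 0.3015 in → use 5/16 in.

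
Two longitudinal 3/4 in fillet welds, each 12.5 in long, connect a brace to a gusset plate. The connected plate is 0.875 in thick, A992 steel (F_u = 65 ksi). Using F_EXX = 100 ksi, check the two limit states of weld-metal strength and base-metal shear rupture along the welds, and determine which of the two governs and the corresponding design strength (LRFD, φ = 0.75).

φR_n ≈ 597 kip (weld metal governs)

t_e = 0.707 × 0.75 = 0.5302 in; L = 25 in.
Weld metal: φR_n = 0.75 × 0.6 × 100 × 0.5302 × 25 = 596.5 kip.
Base metal (shear rupture): φR_n = 0.75 × 0.6 × 65 × 0.875 × 25 = 639.8 kip.
Governing: weld metal.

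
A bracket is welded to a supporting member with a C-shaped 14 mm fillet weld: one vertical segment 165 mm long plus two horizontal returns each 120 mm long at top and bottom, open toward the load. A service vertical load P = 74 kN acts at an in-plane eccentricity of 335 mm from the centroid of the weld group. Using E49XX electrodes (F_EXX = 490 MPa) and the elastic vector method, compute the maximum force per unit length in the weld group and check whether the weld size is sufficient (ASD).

f_max ≈ 1240 N/mm; adequate

Total weld length L_w = 405 mm. Treat welds as unit-width lines.
Centroid: x̄ = 2×120×60 / 405 = 35.56 mm from the vertical weld.
Polar moment about centroid: J = I_x + I_y = [165³/12 + 2×120×82.5²] + [165×35.56² + 2(120³/12 + 120×24.44²)] = 2648000 mm³.
Direct shear f_v = P/L_w = 74×10³ / 405 = 182.7 N/mm (vertical).
Torsion M = P·e = 74×10³ × 335 = 24790000 N·mm.
Critical point at (x, y) = (84.44, 82.5) from centroid. f_tx = M·y/J = 772.4 N/mm; f_ty = M·x/J = 790.6 N/mm.
Resultant f_max = √[f_tx² + (f_v + f_ty)²] = √[772.4² + (182.7 + 790.6)²] = 1243 N/mm.
Capacity per unit length: r_n/Ω = (1/2.0) × 0.6 × 490 × (0.707 × 14) = 1455 N/mm.
1243 ≤ 1455 → adequate.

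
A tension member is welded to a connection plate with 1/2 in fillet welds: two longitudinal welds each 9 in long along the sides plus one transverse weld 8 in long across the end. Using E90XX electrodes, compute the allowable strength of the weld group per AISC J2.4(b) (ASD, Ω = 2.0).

E90XX → F_EXX = 90 ksi.
t_e = 0.707 × 0.5 = 0.3535 in.
R_nwl = 0.6 × 90 × 0.3535 × 18 = 343.6 kips (longitudinal, 2 welds).
R_nwt = 0.6 × 90 × 0.3535 × 8 = 152.7 kips (transverse, base value).
(i) R_nwl + R_nwt = 496.3 kips; (ii) 0.85 R_nwl + 1.5 R_nwt = 521.1 kips.
R_n = max = 521.1 kips [governs: (ii)]; R_n/Ω = 260.6 kips.

R_n/Ω ≈ 261 kips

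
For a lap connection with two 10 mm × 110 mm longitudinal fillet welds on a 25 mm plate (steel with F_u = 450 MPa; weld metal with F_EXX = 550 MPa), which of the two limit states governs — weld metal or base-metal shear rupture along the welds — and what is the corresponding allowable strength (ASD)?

t_e = 0.707 × 10 = 7.07 mm; L = 220 mm.
Weld metal: R_n/Ω = (1/2.0) × 0.6 × 550 × 7.07 × 220 × 10⁻³ = 256.6 kN.
Base metal (shear rupture): R_n/Ω = (1/2.0) × 0.6 × 450 × 25 × 220 × 10⁻³ = 742.5 kN.
Governing: weld metal.

R_n/Ω ≈ 257 kN (weld metal governs)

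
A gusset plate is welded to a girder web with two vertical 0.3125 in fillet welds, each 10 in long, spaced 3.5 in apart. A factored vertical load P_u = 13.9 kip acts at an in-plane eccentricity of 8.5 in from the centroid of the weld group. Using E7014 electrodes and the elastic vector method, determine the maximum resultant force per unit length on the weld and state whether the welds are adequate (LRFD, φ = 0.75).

E70XX → F_EXX = 70 ksi.
Total weld length L_w = 20 in. Treat welds as unit-width lines.
Polar moment about centroid: J = 2[d³/12 + d(b/2)²] = 2[10³/12 + 10×1.75²] = 227.9 in³.
Direct shear f_v = P/L_w = 13.9 / 20 = 0.695 kip/in (vertical).
Torsion M = P·e = 13.9 × 8.5 = 118.15 kip·in.
Critical point at (x, y) = (1.75, 5) from centroid. f_tx = M·y/J = 2.592 kip/in; f_ty = M·x/J = 0.9072 kip/in.
Resultant f_max = √[f_tx² + (f_v + f_ty)²] = √[2.592² + (0.695 + 0.9072)²] = 3.047 kip/in.
Capacity per unit length: φr_n = 0.75 × 0.6 × 70 × (0.707 × 0.3125) = 6.96 kip/in.
3.047 ≤ 6.96 → adequate.

f_max ≈ 3.05 kip/in; adequate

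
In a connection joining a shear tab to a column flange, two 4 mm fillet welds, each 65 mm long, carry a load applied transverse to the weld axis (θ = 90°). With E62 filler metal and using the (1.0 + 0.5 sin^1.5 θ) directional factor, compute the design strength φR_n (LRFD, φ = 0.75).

φR_n ≈ 154 kN

E62XX → F_EXX = 620 MPa.
t_e = 0.707 × 4 = 2.828 mm; A_we = 2.828 × 130 = 367.6 mm².
Directional factor: 1.0 + 0.5 sin^1.5(90°) = 1.5.
F_nw = 0.6 × 620 × 1.5 = 558 MPa.
φR_n = 0.75 × 558 × 367.6 × 10⁻³ = 153.9 kN.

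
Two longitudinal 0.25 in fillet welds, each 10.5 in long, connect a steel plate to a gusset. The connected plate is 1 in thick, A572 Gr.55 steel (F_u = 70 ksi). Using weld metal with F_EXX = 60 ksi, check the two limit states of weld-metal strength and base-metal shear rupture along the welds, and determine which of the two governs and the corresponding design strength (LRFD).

φR_n ≈ 100 kips (weld metal governs)

t_e = 0.707 × 0.25 = 0.1767 in; L = 21 in.
Weld metal: φR_n = 0.75 × 0.6 × 60 × 0.1767 × 21 = 100.2 kips.
Base metal (shear rupture): φR_n = 0.75 × 0.6 × 70 × 1 × 21 = 661.5 kips.
Governing: weld metal.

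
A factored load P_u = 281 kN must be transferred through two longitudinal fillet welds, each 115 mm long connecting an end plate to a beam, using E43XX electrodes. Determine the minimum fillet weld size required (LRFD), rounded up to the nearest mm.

w = 9 mm

E43XX → F_EXX = 430 MPa.
Total weld length L = 230 mm.
Required throat t_e = P_u / (φ × 0.6 F_EXX × L) = 281 / (0.75 × 0.6 × 430 × 230 × 10⁻³) = 6.314 mm.
Required leg w = t_e / 0.707 = 8.931 mm → use 9 mm.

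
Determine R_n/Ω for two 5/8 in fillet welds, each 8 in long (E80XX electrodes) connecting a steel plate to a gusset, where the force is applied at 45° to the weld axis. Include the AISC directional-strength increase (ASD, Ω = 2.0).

E80XX → F_EXX = 80 ksi.
t_e = 0.707 × 0.625 = 0.4419 in; A_we = 0.4419 × 16 = 7.07 in².
Directional factor: 1.0 + 0.5 sin^1.5(45°) = 1.297.
F_nw = 0.6 × 80 × 1.297 = 62.27 ksi.
R_n/Ω = (62.27 × 7.07) / 2.0 = 220.1 kips.

R_n/Ω ≈ 220 kips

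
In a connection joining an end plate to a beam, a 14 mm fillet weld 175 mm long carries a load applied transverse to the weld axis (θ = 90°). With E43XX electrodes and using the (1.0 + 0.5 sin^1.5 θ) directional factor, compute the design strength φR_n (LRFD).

E43XX → F_EXX = 430 MPa.
t_e = 0.707 × 14 = 9.898 mm; A_we = 9.898 × 175 = 1732 mm².
Directional factor: 1.0 + 0.5 sin^1.5(90°) = 1.5.
F_nw = 0.6 × 430 × 1.5 = 387 MPa.
φR_n = 0.75 × 387 × 1732 × 10⁻³ = 502.8 kN.

φR_n ≈ 503 kN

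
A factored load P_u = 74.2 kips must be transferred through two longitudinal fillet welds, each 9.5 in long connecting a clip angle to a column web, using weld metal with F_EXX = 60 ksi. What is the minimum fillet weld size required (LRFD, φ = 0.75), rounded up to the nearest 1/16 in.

w = 1/4 in

Total weld length L = 19 in.
Required throat t_e = P_u / (φ × 0.6 F_EXX × L) = 74.2 / (0.75 × 0.6 × 60 × 19) = 0.1446 in.
Required leg w = t_e / 0.707 = 0.2046 in → use 1/4 in.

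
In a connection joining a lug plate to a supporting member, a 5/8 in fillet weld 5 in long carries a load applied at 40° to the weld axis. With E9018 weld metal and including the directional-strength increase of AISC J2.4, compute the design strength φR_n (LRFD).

E90XX → F_EXX = 90 ksi.
t_e = 0.707 × 0.625 = 0.4419 in; A_we = 0.4419 × 5 = 2.209 in².
Directional factor: 1.0 + 0.5 sin^1.5(40°) = 1.258.
F_nw = 0.6 × 90 × 1.258 = 67.91 ksi.
φR_n = 0.75 × 67.91 × 2.209 = 112.5 kip.

φR_n ≈ 113 kip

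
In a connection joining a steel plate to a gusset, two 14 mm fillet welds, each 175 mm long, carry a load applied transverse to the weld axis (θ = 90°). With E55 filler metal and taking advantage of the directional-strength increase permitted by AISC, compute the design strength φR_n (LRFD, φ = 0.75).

φR_n ≈ 1290 kN

E55XX → F_EXX = 550 MPa.
t_e = 0.707 × 14 = 9.898 mm; A_we = 9.898 × 350 = 3464 mm².
Directional factor: 1.0 + 0.5 sin^1.5(90°) = 1.5.
F_nw = 0.6 × 550 × 1.5 = 495 MPa.
φR_n = 0.75 × 495 × 3464 × 10⁻³ = 1286 kN.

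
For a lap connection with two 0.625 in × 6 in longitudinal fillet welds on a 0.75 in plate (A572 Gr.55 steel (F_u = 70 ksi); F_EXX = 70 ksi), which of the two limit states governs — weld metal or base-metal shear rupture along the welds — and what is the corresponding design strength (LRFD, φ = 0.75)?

t_e = 0.707 × 0.625 = 0.4419 in; L = 12 in.
Weld metal: φR_n = 0.75 × 0.6 × 70 × 0.4419 × 12 = 167 kip.
Base metal (shear rupture): φR_n = 0.75 × 0.6 × 70 × 0.75 × 12 = 283.5 kip.
Governing: weld metal.

φR_n ≈ 167 kip (weld metal governs)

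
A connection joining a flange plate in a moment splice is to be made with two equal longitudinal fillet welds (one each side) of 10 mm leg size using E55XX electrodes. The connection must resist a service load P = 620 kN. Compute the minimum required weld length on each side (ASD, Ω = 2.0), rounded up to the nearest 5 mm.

E55XX → F_EXX = 550 MPa.
Throat t_e = 0.707 × 10 = 7.07 mm.
r_n/Ω = (0.6 × 550 × 7.07) / 2.0 = 1167 N/mm = 1.167 kN/mm.
L_req = P / (r_n/Ω) = 620 / 1.167 = 531.5 mm total.
Per side: 531.5 / 2 = 265.7 mm.
Round up → use L = 270 mm on each side.

L = 270 mm on each side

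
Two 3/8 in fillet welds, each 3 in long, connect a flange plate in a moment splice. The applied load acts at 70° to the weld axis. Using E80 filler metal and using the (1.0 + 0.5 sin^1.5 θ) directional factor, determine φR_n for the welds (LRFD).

φR_n ≈ 83.3 kips

E80XX → F_EXX = 80 ksi.
t_e = 0.707 × 0.375 = 0.2651 in; A_we = 0.2651 × 6 = 1.591 in².
Directional factor: 1.0 + 0.5 sin^1.5(70°) = 1.455.
F_nw = 0.6 × 80 × 1.455 = 69.86 ksi.
φR_n = 0.75 × 69.86 × 1.591 = 83.35 kips.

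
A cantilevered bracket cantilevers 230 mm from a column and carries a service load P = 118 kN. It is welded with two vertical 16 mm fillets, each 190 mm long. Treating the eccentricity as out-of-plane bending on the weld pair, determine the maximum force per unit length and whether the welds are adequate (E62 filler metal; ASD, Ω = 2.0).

E62XX → F_EXX = 620 MPa.
L_w = 2 × 190 = 380 mm; section modulus (unit throat) S = 2 × L²/6 = 12030 mm².
Direct shear f_v = P/L_w = 118×10³/380 = 310.5 N/mm.
Moment M = P × e = 118×10³ × 230 = 27140000 N·mm; bending f_b = M/S = 2255 N/mm.
f_max = √(f_v² + f_b²) = √(310.5² + 2255²) = 2277 N/mm.
r_n/Ω = (1/2.0) × 0.6 × 620 × (0.707 × 16) = 2104 N/mm → NOT adequate.

f_max ≈ 2280 N/mm; NOT adequate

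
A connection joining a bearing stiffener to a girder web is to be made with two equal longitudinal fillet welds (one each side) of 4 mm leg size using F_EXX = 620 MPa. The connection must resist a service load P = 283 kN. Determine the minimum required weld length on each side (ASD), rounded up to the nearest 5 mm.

L = 270 mm on each side

Throat t_e = 0.707 × 4 = 2.828 mm.
r_n/Ω = (0.6 × 620 × 2.828) / 2.0 = 526 N/mm = 0.526 kN/mm.
L_req = P / (r_n/Ω) = 283 / 0.526 = 538 mm total.
Per side: 538 / 2 = 269 mm.
Round up → use L = 270 mm on each side.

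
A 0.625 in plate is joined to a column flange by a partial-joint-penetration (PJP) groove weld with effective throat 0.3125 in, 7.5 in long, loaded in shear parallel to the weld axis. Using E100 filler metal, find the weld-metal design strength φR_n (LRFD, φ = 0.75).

φR_n ≈ 105 kip

E100XX → F_EXX = 100 ksi.
Effective throat (given) t_e = 0.3125 in.
A_we = 0.3125 × 7.5 = 2.344 in².
F_nw = 0.6 F_EXX = 60 ksi.
φR_n = 0.75 × 60 × 2.344 = 105.5 kip.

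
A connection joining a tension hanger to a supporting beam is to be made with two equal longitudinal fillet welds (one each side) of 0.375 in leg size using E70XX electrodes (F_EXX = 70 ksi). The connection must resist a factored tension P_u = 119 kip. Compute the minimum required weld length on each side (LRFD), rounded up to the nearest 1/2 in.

L = 7.5 in on each side

Throat t_e = 0.707 × 0.375 = 0.2651 in.
φr_n = 0.75 × 0.6 × 70 × 0.2651 = 8.351 kip/in.
L_req = P_u / φr_n = 119 / 8.351 = 14.25 in total.
Per side: 14.25 / 2 = 7.125 in.
Round up → use L = 7.5 in on each side.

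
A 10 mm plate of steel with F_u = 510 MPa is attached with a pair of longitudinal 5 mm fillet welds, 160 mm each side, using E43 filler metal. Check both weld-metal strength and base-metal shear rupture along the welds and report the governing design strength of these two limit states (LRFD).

φR_n ≈ 219 kN (weld metal governs)

E43XX → F_EXX = 430 MPa.
t_e = 0.707 × 5 = 3.535 mm; L = 320 mm.
Weld metal: φR_n = 0.75 × 0.6 × 430 × 3.535 × 320 × 10⁻³ = 218.9 kN.
Base metal (shear rupture): φR_n = 0.75 × 0.6 × 510 × 10 × 320 × 10⁻³ = 734.4 kN.
Governing: weld metal.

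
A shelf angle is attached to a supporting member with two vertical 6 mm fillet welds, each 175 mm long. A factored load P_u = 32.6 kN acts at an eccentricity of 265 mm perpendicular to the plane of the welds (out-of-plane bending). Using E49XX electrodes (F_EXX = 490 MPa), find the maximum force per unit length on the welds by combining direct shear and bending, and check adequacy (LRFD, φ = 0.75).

f_max ≈ 851 N/mm; adequate

L_w = 2 × 175 = 350 mm; section modulus (unit throat) S = 2 × L²/6 = 10210 mm².
Direct shear f_v = P/L_w = 32.6×10³/350 = 93.14 N/mm.
Moment M = P × e = 32.6×10³ × 265 = 8639000 N·mm; bending f_b = M/S = 846.3 N/mm.
f_max = √(f_v² + f_b²) = √(93.14² + 846.3²) = 851.4 N/mm.
φr_n = 0.75 × 0.6 × 490 × (0.707 × 6) = 935.4 N/mm → adequate.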